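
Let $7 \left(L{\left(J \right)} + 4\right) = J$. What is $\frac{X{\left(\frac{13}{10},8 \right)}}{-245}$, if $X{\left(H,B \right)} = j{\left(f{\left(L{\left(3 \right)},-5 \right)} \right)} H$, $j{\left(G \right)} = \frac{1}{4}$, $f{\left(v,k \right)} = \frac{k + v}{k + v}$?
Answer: $- \frac{13}{9800} \approx -0.0013265$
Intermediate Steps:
$L{\left(J \right)} = -4 + \frac{J}{7}$
$f{\left(v,k \right)} = 1$
$j{\left(G \right)} = \frac{1}{4}$
$X{\left(H,B \right)} = \frac{H}{4}$
$\frac{X{\left(\frac{13}{10},8 \right)}}{-245} = \frac{\frac{1}{4} \cdot \frac{13}{10}}{-245} = \frac{13 \cdot \frac{1}{10}}{4} \left(- \frac{1}{245}\right) = \frac{1}{4} \cdot \frac{13}{10} \left(- \frac{1}{245}\right) = \frac{13}{40} \left(- \frac{1}{245}\right) = - \frac{13}{9800}$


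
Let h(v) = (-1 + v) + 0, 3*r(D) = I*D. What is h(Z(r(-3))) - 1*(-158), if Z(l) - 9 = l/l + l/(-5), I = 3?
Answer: 838/5 ≈ 167.60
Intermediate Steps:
r(D) = D (r(D) = (3*D)/3 = D)
Z(l) = 10 - l/5 (Z(l) = 9 + (l/l + l/(-5)) = 9 + (1 + l*(-1/5)) = 9 + (1 - l/5) = 10 - l/5)
h(v) = -1 + v
h(Z(r(-3))) - 1*(-158) = (-1 + (10 - 1/5*(-3))) - 1*(-158) = (-1 + (10 + 3/5)) + 158 = (-1 + 53/5) + 158 = 48/5 + 158 = 838/5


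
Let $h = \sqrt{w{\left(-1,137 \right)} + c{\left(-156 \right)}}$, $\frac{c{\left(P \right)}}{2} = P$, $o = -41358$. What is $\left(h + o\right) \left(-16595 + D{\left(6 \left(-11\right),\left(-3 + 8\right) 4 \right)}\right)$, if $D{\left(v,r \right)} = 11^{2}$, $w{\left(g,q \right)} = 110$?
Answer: $681331692 - 16474 i \sqrt{202} \approx 6.8133 \cdot 10^{8} - 2.3414 \cdot 10^{5} i$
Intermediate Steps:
$D{\left(v,r \right)} = 121$
$c{\left(P \right)} = 2 P$
$h = i \sqrt{202}$ ($h = \sqrt{110 + 2 \left(-156\right)} = \sqrt{110 - 312} = \sqrt{-202} = i \sqrt{202} \approx 14.213 i$)
$\left(h + o\right) \left(-16595 + D{\left(6 \left(-11\right),\left(-3 + 8\right) 4 \right)}\right) = \left(i \sqrt{202} - 41358\right) \left(-16595 + 121\right) = \left(-41358 + i \sqrt{202}\right) \left(-16474\right) = 681331692 - 16474 i \sqrt{202}$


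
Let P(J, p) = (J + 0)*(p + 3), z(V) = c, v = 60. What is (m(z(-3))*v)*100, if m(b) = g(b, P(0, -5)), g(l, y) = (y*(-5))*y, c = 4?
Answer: 0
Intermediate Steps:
z(V) = 4
P(J, p) = J*(3 + p)
g(l, y) = -5*y**2 (g(l, y) = (-5*y)*y = -5*y**2)
m(b) = 0 (m(b) = -5*(0*(3 - 5))**2 = -5*(0*(-2))**2 = -5*0**2 = -5*0 = 0)
(m(z(-3))*v)*100 = (0*60)*100 = 0*100 = 0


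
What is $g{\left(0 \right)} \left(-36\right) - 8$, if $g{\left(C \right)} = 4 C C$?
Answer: $-8$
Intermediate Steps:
$g{\left(C \right)} = 4 C^{2}$
$g{\left(0 \right)} \left(-36\right) - 8 = 4 \cdot 0^{2} \left(-36\right) - 8 = 4 \cdot 0 \left(-36\right) - 8 = 0 \left(-36\right) - 8 = 0 - 8 = -8$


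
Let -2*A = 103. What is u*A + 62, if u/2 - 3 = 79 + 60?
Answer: -14564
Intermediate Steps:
A = -103/2 (A = -½*103 = -103/2 ≈ -51.500)
u = 284 (u = 6 + 2*(79 + 60) = 6 + 2*139 = 6 + 278 = 284)
u*A + 62 = 284*(-103/2) + 62 = -14626 + 62 = -14564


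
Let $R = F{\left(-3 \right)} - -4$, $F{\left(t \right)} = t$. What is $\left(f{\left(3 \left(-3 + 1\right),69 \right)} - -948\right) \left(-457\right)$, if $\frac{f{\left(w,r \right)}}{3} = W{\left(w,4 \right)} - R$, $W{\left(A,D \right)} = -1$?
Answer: $-430494$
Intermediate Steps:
$R = 1$ ($R = -3 - -4 = -3 + 4 = 1$)
$f{\left(w,r \right)} = -6$ ($f{\left(w,r \right)} = 3 \left(-1 - 1\right) = 3 \left(-2\right) = -6$)
$\left(f{\left(3 \left(-3 + 1\right),69 \right)} - -948\right) \left(-457\right) = \left(-6 - -948\right) \left(-457\right) = \left(-6 + 948\right) \left(-457\right) = 942 \left(-457\right) = -430494$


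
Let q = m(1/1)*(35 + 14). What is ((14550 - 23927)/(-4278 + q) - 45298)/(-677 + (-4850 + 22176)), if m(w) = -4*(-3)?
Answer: -167140243/61434810 ≈ -2.7206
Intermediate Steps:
m(w) = 12
q = 588 (q = 12*(35 + 14) = 12*49 = 588)
((14550 - 23927)/(-4278 + q) - 45298)/(-677 + (-4850 + 22176)) = ((14550 - 23927)/(-4278 + 588) - 45298)/(-677 + (-4850 + 22176)) = (-9377/(-3690) - 45298)/(-677 + 17326) = (-9377*(-1/3690) - 45298)/16649 = (9377/3690 - 45298)*(1/16649) = -167140243/3690*1/16649 = -167140243/61434810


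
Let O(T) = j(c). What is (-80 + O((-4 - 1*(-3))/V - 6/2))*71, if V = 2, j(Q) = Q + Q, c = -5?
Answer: -6390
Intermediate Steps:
j(Q) = 2*Q
O(T) = -10 (O(T) = 2*(-5) = -10)
(-80 + O((-4 - 1*(-3))/V - 6/2))*71 = (-80 - 10)*71 = -90*71 = -6390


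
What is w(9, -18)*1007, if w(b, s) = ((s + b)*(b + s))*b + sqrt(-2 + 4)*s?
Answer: 734103 - 18126*sqrt(2) ≈ 7.0847e+5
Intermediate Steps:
w(b, s) = b*(b + s)**2 + s*sqrt(2) (w(b, s) = ((b + s)*(b + s))*b + sqrt(2)*s = (b + s)**2*b + s*sqrt(2) = b*(b + s)**2 + s*sqrt(2))
w(9, -18)*1007 = (9*(9 - 18)**2 - 18*sqrt(2))*1007 = (9*(-9)**2 - 18*sqrt(2))*1007 = (9*81 - 18*sqrt(2))*1007 = (729 - 18*sqrt(2))*1007 = 734103 - 18126*sqrt(2)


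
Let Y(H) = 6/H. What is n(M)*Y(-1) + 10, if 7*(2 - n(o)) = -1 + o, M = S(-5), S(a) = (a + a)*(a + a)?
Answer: 580/7 ≈ 82.857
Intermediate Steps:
S(a) = 4*a² (S(a) = (2*a)*(2*a) = 4*a²)
M = 100 (M = 4*(-5)² = 4*25 = 100)
n(o) = 15/7 - o/7 (n(o) = 2 - (-1 + o)/7 = 2 + (⅐ - o/7) = 15/7 - o/7)
n(M)*Y(-1) + 10 = (15/7 - ⅐*100)*(6/(-1)) + 10 = (15/7 - 100/7)*(6*(-1)) + 10 = -85/7*(-6) + 10 = 510/7 + 10 = 580/7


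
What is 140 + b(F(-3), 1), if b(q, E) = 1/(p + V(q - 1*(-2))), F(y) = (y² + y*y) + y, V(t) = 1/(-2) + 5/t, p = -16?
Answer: 77106/551 ≈ 139.94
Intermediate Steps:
V(t) = -½ + 5/t (V(t) = 1*(-½) + 5/t = -½ + 5/t)
F(y) = y + 2*y² (F(y) = (y² + y²) + y = 2*y² + y = y + 2*y²)
b(q, E) = 1/(-16 + (8 - q)/(2*(2 + q))) (b(q, E) = 1/(-16 + (10 - (q - 1*(-2)))/(2*(q - 1*(-2)))) = 1/(-16 + (10 - (q + 2))/(2*(q + 2))) = 1/(-16 + (10 - (2 + q))/(2*(2 + q))) = 1/(-16 + (10 + (-2 - q))/(2*(2 + q))) = 1/(-16 + (8 - q)/(2*(2 + q))))
140 + b(F(-3), 1) = 140 + 2*(-2 - (-3)*(1 + 2*(-3)))/(56 + 33*(-3*(1 + 2*(-3)))) = 140 + 2*(-2 - (-3)*(1 - 6))/(56 + 33*(-3*(1 - 6))) = 140 + 2*(-2 - (-3)*(-5))/(56 + 33*(-3*(-5))) = 140 + 2*(-2 - 1*15)/(56 + 33*15) = 140 + 2*(-2 - 15)/(56 + 495) = 140 + 2*(-17)/551 = 140 + 2*(1/551)*(-17) = 140 - 34/551 = 77106/551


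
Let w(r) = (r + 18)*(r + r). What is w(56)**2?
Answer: 68690944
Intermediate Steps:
w(r) = 2*r*(18 + r) (w(r) = (18 + r)*(2*r) = 2*r*(18 + r))
w(56)**2 = (2*56*(18 + 56))**2 = (2*56*74)**2 = 8288**2 = 68690944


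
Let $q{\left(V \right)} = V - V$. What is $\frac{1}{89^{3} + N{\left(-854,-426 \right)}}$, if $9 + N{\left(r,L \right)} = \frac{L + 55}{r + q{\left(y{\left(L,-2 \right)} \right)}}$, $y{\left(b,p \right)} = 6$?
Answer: $\frac{122}{86005173} \approx 1.4185 \cdot 10^{-6}$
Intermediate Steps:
$q{\left(V \right)} = 0$
$N{\left(r,L \right)} = -9 + \frac{55 + L}{r}$ ($N{\left(r,L \right)} = -9 + \frac{L + 55}{r + 0} = -9 + \frac{55 + L}{r}$)
$\frac{1}{89^{3} + N{\left(-854,-426 \right)}} = \frac{1}{89^{3} + \frac{55 - 426 - -7686}{-854}} = \frac{1}{704969 - \frac{55 - 426 + 7686}{854}} = \frac{1}{704969 - \frac{1045}{122}} = \frac{1}{\frac{86005173}{122}} = \frac{122}{86005173}$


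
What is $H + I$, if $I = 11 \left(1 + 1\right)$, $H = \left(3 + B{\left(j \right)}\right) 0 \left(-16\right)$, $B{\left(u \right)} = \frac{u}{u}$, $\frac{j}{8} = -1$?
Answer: $22$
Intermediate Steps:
$j = -8$ ($j = 8 \left(-1\right) = -8$)
$B{\left(u \right)} = 1$
$H = 0$ ($H = \left(3 + 1\right) 0 \left(-16\right) = 4 \cdot 0 = 0$)
$I = 22$ ($I = 11 \cdot 2 = 22$)
$H + I = 0 + 22 = 22$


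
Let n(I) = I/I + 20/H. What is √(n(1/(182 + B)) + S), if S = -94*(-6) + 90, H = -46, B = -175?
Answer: √346265/23 ≈ 25.584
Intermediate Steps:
n(I) = 13/23 (n(I) = I/I + 20/(-46) = 1 + 20*(-1/46) = 1 - 10/23 = 13/23)
S = 654 (S = 564 + 90 = 654)
√(n(1/(182 + B)) + S) = √(13/23 + 654) = √(15055/23) = √346265/23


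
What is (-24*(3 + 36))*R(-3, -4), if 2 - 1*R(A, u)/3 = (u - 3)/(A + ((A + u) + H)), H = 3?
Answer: -2808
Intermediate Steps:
R(A, u) = 6 - 3*(-3 + u)/(3 + u + 2*A) (R(A, u) = 6 - 3*(u - 3)/(A + ((A + u) + 3)) = 6 - 3*(-3 + u)/(A + (3 + A + u)) = 6 - 3*(-3 + u)/(3 + u + 2*A))
(-24*(3 + 36))*R(-3, -4) = (-24*(3 + 36))*(3*(9 - 4 + 4*(-3))/(3 - 4 + 2*(-3))) = (-24*39)*(3*(9 - 4 - 12)/(3 - 4 - 6)) = -2808*(-7)/(-7) = -2808*(-1)*(-7)/7 = -936*3 = -2808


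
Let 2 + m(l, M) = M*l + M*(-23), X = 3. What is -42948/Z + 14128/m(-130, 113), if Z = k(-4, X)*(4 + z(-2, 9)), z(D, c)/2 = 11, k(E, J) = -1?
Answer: 371123270/224783 ≈ 1651.0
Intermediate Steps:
z(D, c) = 22 (z(D, c) = 2*11 = 22)
Z = -26 (Z = -(4 + 22) = -1*26 = -26)
m(l, M) = -2 - 23*M + M*l (m(l, M) = -2 + (M*l + M*(-23)) = -2 + (M*l - 23*M) = -2 + (-23*M + M*l) = -2 - 23*M + M*l)
-42948/Z + 14128/m(-130, 113) = -42948/(-26) + 14128/(-2 - 23*113 + 113*(-130)) = -42948*(-1/26) + 14128/(-2 - 2599 - 14690) = 21474/13 + 14128/(-17291) = 21474/13 + 14128*(-1/17291) = 21474/13 - 14128/17291 = 371123270/224783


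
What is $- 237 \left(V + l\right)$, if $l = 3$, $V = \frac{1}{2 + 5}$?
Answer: $- \frac{5214}{7} \approx -744.86$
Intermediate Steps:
$V = \frac{1}{7} \approx 0.14286$
$- 237 \left(V + l\right) = - 237 \left(\frac{1}{7} + 3\right) = \left(-237\right) \frac{22}{7} = - \frac{5214}{7}$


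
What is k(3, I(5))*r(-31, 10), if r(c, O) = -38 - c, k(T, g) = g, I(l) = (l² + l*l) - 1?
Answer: -343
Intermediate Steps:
I(l) = -1 + 2*l² (I(l) = (l² + l²) - 1 = 2*l² - 1 = -1 + 2*l²)
k(3, I(5))*r(-31, 10) = (-1 + 2*5²)*(-38 - 1*(-31)) = (-1 + 2*25)*(-38 + 31) = (-1 + 50)*(-7) = 49*(-7) = -343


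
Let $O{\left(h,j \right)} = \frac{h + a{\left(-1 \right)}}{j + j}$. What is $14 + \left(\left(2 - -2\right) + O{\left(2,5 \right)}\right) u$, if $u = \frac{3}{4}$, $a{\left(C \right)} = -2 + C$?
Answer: $\frac{677}{40} \approx 16.925$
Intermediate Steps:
$O{\left(h,j \right)} = \frac{-3 + h}{2 j}$ ($O{\left(h,j \right)} = \frac{h - 3}{j + j} = \frac{h - 3}{2 j} = \left(-3 + h\right) \frac{1}{2 j} = \frac{-3 + h}{2 j}$)
$u = \frac{3}{4}$ ($u = 3 \cdot \frac{1}{4} = \frac{3}{4} \approx 0.75$)
$14 + \left(\left(2 - -2\right) + O{\left(2,5 \right)}\right) u = 14 + \left(\left(2 - -2\right) + \frac{-3 + 2}{2 \cdot 5}\right) \frac{3}{4} = 14 + \left(\left(2 + 2\right) + \frac{1}{2} \cdot \frac{1}{5} \left(-1\right)\right) \frac{3}{4} = 14 + \left(4 - \frac{1}{10}\right) \frac{3}{4} = 14 + \frac{39}{10} \cdot \frac{3}{4} = 14 + \frac{117}{40} = \frac{677}{40}$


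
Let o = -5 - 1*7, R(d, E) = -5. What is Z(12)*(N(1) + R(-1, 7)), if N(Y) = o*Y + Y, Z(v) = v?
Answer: -192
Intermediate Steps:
o = -12 (o = -5 - 7 = -12)
N(Y) = -11*Y (N(Y) = -12*Y + Y = -11*Y)
Z(12)*(N(1) + R(-1, 7)) = 12*(-11*1 - 5) = 12*(-11 - 5) = 12*(-16) = -192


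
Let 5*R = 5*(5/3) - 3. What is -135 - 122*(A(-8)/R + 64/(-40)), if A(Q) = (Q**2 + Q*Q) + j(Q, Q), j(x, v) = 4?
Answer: -150373/10 ≈ -15037.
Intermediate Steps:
R = 16/15 (R = (5*(5/3) - 3)/5 = (25/3 - 3)/5 = (1/5)*(16/3) = 16/15 ≈ 1.0667)
A(Q) = 4 + 2*Q**2 (A(Q) = (Q**2 + Q*Q) + 4 = (Q**2 + Q**2) + 4 = 2*Q**2 + 4 = 4 + 2*Q**2)
-135 - 122*(A(-8)/R + 64/(-40)) = -135 - 122*((4 + 2*(-8)**2)/(16/15) + 64/(-40)) = -135 - 122*((4 + 2*64)*(15/16) + 64*(-1/40)) = -135 - 122*((4 + 128)*(15/16) - 8/5) = -135 - 122*(132*(15/16) - 8/5) = -135 - 122*(495/4 - 8/5) = -135 - 122*2443/20 = -135 - 149023/10 = -150373/10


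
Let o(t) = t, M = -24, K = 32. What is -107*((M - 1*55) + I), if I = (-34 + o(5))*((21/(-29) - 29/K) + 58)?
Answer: 5867773/32 ≈ 1.8337e+5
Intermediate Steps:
I = -52311/32 (I = (-34 + 5)*((21/(-29) - 29/32) + 58) = -29*((21*(-1/29) - 29*1/32) + 58) = -29*((-21/29 - 29/32) + 58) = -29*(-1513/928 + 58) = -29*52311/928 = -52311/32 ≈ -1634.7)
-107*((M - 1*55) + I) = -107*((-24 - 1*55) - 52311/32) = -107*((-24 - 55) - 52311/32) = -107*(-79 - 52311/32) = -107*(-54839/32) = 5867773/32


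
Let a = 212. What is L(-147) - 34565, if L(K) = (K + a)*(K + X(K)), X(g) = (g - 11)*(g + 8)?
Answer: 1383410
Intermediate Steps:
X(g) = (-11 + g)*(8 + g)
L(K) = (212 + K)*(-88 + K**2 - 2*K) (L(K) = (K + 212)*(K + (-88 + K**2 - 3*K)) = (212 + K)*(-88 + K**2 - 2*K))
L(-147) - 34565 = (-18656 + (-147)**3 - 512*(-147) + 210*(-147)**2) - 34565 = (-18656 - 3176523 + 75264 + 210*21609) - 34565 = (-18656 - 3176523 + 75264 + 4537890) - 34565 = 1417975 - 34565 = 1383410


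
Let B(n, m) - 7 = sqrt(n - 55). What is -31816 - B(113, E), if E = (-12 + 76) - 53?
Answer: -31823 - sqrt(58) ≈ -31831.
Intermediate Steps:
E = 11 (E = 64 - 53 = 11)
B(n, m) = 7 + sqrt(-55 + n) (B(n, m) = 7 + sqrt(n - 55) = 7 + sqrt(-55 + n))
-31816 - B(113, E) = -31816 - (7 + sqrt(-55 + 113)) = -31816 - (7 + sqrt(58)) = -31816 + (-7 - sqrt(58)) = -31823 - sqrt(58)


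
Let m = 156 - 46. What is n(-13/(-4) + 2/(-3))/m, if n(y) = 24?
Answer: 12/55 ≈ 0.21818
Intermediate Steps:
m = 110
n(-13/(-4) + 2/(-3))/m = 24/110 = 24*(1/110) = 12/55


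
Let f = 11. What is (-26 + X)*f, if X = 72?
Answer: 506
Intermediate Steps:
(-26 + X)*f = (-26 + 72)*11 = 46*11 = 506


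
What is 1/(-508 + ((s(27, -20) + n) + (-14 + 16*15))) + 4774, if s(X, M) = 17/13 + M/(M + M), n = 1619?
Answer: 166178192/34809 ≈ 4774.0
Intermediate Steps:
s(X, M) = 47/26 (s(X, M) = 17*(1/13) + M/((2*M)) = 17/13 + M*(1/(2*M)) = 17/13 + 1/2 = 47/26)
1/(-508 + ((s(27, -20) + n) + (-14 + 16*15))) + 4774 = 1/(-508 + ((47/26 + 1619) + (-14 + 16*15))) + 4774 = 1/(-508 + (42141/26 + (-14 + 240))) + 4774 = 1/(-508 + (42141/26 + 226)) + 4774 = 1/(-508 + 48017/26) + 4774 = 1/(34809/26) + 4774 = 26/34809 + 4774 = 166178192/34809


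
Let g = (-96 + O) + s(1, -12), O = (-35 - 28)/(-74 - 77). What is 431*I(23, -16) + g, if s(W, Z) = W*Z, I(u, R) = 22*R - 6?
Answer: -23315243/151 ≈ -1.5441e+5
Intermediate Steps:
I(u, R) = -6 + 22*R
O = 63/151 (O = -63/(-151) = -63*(-1/151) = 63/151 ≈ 0.41722)
g = -16245/151 (g = (-96 + 63/151) + 1*(-12) = -14433/151 - 12 = -16245/151 ≈ -107.58)
431*I(23, -16) + g = 431*(-6 + 22*(-16)) - 16245/151 = 431*(-6 - 352) - 16245/151 = 431*(-358) - 16245/151 = -154298 - 16245/151 = -23315243/151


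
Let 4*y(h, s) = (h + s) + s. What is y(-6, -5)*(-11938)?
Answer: 47752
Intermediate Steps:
y(h, s) = s/2 + h/4 (y(h, s) = ((h + s) + s)/4 = (h + 2*s)/4 = s/2 + h/4)
y(-6, -5)*(-11938) = ((½)*(-5) + (¼)*(-6))*(-11938) = (-5/2 - 3/2)*(-11938) = -4*(-11938) = 47752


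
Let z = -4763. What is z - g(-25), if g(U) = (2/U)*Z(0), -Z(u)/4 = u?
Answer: -4763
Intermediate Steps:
Z(u) = -4*u
g(U) = 0 (g(U) = (2/U)*(-4*0) = (2/U)*0 = 0)
z - g(-25) = -4763 - 1*0 = -4763 + 0 = -4763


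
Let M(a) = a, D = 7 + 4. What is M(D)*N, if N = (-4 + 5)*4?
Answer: 44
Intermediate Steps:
D = 11
N = 4 (N = 1*4 = 4)
M(D)*N = 11*4 = 44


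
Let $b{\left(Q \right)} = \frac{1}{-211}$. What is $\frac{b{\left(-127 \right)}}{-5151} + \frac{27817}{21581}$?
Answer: $\frac{30233234018}{23455547241} \approx 1.289$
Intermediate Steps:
$b{\left(Q \right)} = - \frac{1}{211}$
$\frac{b{\left(-127 \right)}}{-5151} + \frac{27817}{21581} = - \frac{1}{211 \left(-5151\right)} + \frac{27817}{21581} = \left(- \frac{1}{211}\right) \left(- \frac{1}{5151}\right) + 27817 \cdot \frac{1}{21581} = \frac{1}{1086861} + \frac{27817}{21581} = \frac{30233234018}{23455547241}$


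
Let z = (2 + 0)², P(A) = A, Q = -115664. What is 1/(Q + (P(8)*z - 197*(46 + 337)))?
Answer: -1/191083 ≈ -5.2333e-6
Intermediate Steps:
z = 4 (z = 2² = 4)
1/(Q + (P(8)*z - 197*(46 + 337))) = 1/(-115664 + (8*4 - 197*(46 + 337))) = 1/(-115664 + (32 - 197*383)) = 1/(-115664 + (32 - 1*75451)) = 1/(-115664 + (32 - 75451)) = 1/(-115664 - 75419) = 1/(-191083) = -1/191083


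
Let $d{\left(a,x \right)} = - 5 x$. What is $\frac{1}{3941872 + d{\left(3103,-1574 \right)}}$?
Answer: $\frac{1}{3949742} \approx 2.5318 \cdot 10^{-7}$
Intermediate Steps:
$\frac{1}{3941872 + d{\left(3103,-1574 \right)}} = \frac{1}{3941872 - -7870} = \frac{1}{3941872 + 7870} = \frac{1}{3949742}$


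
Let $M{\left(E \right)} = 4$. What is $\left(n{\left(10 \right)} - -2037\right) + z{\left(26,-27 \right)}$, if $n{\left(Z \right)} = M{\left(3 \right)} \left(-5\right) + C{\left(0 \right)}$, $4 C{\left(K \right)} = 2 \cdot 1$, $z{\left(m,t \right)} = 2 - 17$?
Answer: $\frac{4005}{2} \approx 2002.5$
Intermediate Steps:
$z{\left(m,t \right)} = -15$
$C{\left(K \right)} = \frac{1}{2}$ ($C{\left(K \right)} = \frac{2 \cdot 1}{4} = \frac{1}{4} \cdot 2 = \frac{1}{2}$)
$n{\left(Z \right)} = - \frac{39}{2}$ ($n{\left(Z \right)} = 4 \left(-5\right) + \frac{1}{2} = -20 + \frac{1}{2} = - \frac{39}{2}$)
$\left(n{\left(10 \right)} - -2037\right) + z{\left(26,-27 \right)} = \left(- \frac{39}{2} - -2037\right) - 15 = \left(- \frac{39}{2} + 2037\right) - 15 = \frac{4035}{2} - 15 = \frac{4005}{2}$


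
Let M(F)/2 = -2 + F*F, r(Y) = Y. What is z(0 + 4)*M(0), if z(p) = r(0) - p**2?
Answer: 64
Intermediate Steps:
M(F) = -4 + 2*F**2 (M(F) = 2*(-2 + F*F) = 2*(-2 + F**2) = -4 + 2*F**2)
z(p) = -p**2 (z(p) = 0 - p**2 = -p**2)
z(0 + 4)*M(0) = (-(0 + 4)**2)*(-4 + 2*0**2) = (-1*4**2)*(-4 + 2*0) = (-1*16)*(-4 + 0) = -16*(-4) = 64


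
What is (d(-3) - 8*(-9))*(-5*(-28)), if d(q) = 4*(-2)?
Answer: 8960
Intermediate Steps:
d(q) = -8
(d(-3) - 8*(-9))*(-5*(-28)) = (-8 - 8*(-9))*(-5*(-28)) = (-8 + 72)*140 = 64*140 = 8960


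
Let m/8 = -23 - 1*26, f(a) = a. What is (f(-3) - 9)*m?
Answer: 4704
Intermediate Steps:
m = -392 (m = 8*(-23 - 1*26) = 8*(-23 - 26) = 8*(-49) = -392)
(f(-3) - 9)*m = (-3 - 9)*(-392) = -12*(-392) = 4704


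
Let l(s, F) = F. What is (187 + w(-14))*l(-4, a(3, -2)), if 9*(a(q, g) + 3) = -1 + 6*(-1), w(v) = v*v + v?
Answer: -1394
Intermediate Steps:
w(v) = v + v**2 (w(v) = v**2 + v = v + v**2)
a(q, g) = -34/9 (a(q, g) = -3 + (-1 + 6*(-1))/9 = -3 + (-1 - 6)/9 = -3 + (1/9)*(-7) = -3 - 7/9 = -34/9)
(187 + w(-14))*l(-4, a(3, -2)) = (187 - 14*(1 - 14))*(-34/9) = (187 - 14*(-13))*(-34/9) = (187 + 182)*(-34/9) = 369*(-34/9) = -1394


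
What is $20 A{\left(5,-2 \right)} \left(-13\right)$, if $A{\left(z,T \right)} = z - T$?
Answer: $-1820$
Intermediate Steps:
$20 A{\left(5,-2 \right)} \left(-13\right) = 20 \left(5 - -2\right) \left(-13\right) = 20 \left(5 + 2\right) \left(-13\right) = 20 \cdot 7 \left(-13\right) = 140 \left(-13\right) = -1820$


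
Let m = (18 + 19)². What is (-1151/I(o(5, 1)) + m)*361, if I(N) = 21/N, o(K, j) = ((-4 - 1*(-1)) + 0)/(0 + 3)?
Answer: 10793900/21 ≈ 5.1400e+5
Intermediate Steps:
o(K, j) = -1 (o(K, j) = ((-4 + 1) + 0)/3 = (-3 + 0)*(⅓) = -3*⅓ = -1)
m = 1369 (m = 37² = 1369)
(-1151/I(o(5, 1)) + m)*361 = (-1151/(21/(-1)) + 1369)*361 = (-1151/(21*(-1)) + 1369)*361 = (-1151/(-21) + 1369)*361 = (-1151*(-1/21) + 1369)*361 = (1151/21 + 1369)*361 = (29900/21)*361 = 10793900/21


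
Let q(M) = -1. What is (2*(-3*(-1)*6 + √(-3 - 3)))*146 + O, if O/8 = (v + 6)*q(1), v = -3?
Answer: 5232 + 292*I*√6 ≈ 5232.0 + 715.25*I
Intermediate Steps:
O = -24 (O = 8*((-3 + 6)*(-1)) = 8*(3*(-1)) = 8*(-3) = -24)
(2*(-3*(-1)*6 + √(-3 - 3)))*146 + O = (2*(-3*(-1)*6 + √(-3 - 3)))*146 - 24 = (2*(3*6 + √(-6)))*146 - 24 = (2*(18 + I*√6))*146 - 24 = (36 + 2*I*√6)*146 - 24 = (5256 + 292*I*√6) - 24 = 5232 + 292*I*√6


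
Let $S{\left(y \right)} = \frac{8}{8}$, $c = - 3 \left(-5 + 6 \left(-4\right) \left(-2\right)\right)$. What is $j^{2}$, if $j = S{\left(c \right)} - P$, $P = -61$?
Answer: $3844$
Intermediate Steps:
$c = -129$ ($c = - 3 \left(-5 - -48\right) = - 3 \left(-5 + 48\right) = \left(-3\right) 43 = -129$)
$S{\left(y \right)} = 1$ ($S{\left(y \right)} = 8 \cdot \frac{1}{8} = 1$)
$j = 62$ ($j = 1 - -61 = 1 + 61 = 62$)
$j^{2} = 62^{2} = 3844$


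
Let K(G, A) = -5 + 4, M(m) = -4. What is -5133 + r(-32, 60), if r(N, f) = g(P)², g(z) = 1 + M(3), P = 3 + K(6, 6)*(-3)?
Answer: -5124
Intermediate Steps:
K(G, A) = -1
P = 6 (P = 3 - 1*(-3) = 3 + 3 = 6)
g(z) = -3 (g(z) = 1 - 4 = -3)
r(N, f) = 9 (r(N, f) = (-3)² = 9)
-5133 + r(-32, 60) = -5133 + 9 = -5124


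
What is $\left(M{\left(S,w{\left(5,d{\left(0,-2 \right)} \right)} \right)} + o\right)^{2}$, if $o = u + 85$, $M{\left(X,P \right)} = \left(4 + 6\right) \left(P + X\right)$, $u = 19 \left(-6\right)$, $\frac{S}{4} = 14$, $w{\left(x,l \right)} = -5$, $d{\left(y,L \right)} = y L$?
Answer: $231361$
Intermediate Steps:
$d{\left(y,L \right)} = L y$
$S = 56$ ($S = 4 \cdot 14 = 56$)
$u = -114$
$M{\left(X,P \right)} = 10 P + 10 X$ ($M{\left(X,P \right)} = 10 \left(P + X\right) = 10 P + 10 X$)
$o = -29$ ($o = -114 + 85 = -29$)
$\left(M{\left(S,w{\left(5,d{\left(0,-2 \right)} \right)} \right)} + o\right)^{2} = \left(\left(10 \left(-5\right) + 10 \cdot 56\right) - 29\right)^{2} = \left(\left(-50 + 560\right) - 29\right)^{2} = \left(510 - 29\right)^{2} = 481^{2} = 231361$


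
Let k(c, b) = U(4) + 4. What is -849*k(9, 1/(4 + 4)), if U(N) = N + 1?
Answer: -7641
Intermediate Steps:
U(N) = 1 + N
k(c, b) = 9 (k(c, b) = (1 + 4) + 4 = 5 + 4 = 9)
-849*k(9, 1/(4 + 4)) = -849*9 = -7641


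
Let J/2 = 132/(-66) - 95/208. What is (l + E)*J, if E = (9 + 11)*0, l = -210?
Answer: 53655/52 ≈ 1031.8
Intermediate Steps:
J = -511/104 (J = 2*(132/(-66) - 95/208) = 2*(132*(-1/66) - 95*1/208) = 2*(-2 - 95/208) = 2*(-511/208) = -511/104 ≈ -4.9135)
E = 0 (E = 20*0 = 0)
(l + E)*J = (-210 + 0)*(-511/104) = -210*(-511/104) = 53655/52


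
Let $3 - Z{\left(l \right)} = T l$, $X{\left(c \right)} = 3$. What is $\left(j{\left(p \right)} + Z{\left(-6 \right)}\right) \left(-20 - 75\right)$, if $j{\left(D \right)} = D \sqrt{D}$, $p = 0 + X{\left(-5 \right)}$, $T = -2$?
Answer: $855 - 285 \sqrt{3} \approx 361.37$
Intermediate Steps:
$p = 3$ ($p = 0 + 3 = 3$)
$Z{\left(l \right)} = 3 + 2 l$ ($Z{\left(l \right)} = 3 - - 2 l = 3 + 2 l$)
$j{\left(D \right)} = D^{\frac{3}{2}}$
$\left(j{\left(p \right)} + Z{\left(-6 \right)}\right) \left(-20 - 75\right) = \left(3^{\frac{3}{2}} + \left(3 + 2 \left(-6\right)\right)\right) \left(-20 - 75\right) = \left(3 \sqrt{3} + \left(3 - 12\right)\right) \left(-95\right) = \left(3 \sqrt{3} - 9\right) \left(-95\right) = \left(-9 + 3 \sqrt{3}\right) \left(-95\right) = 855 - 285 \sqrt{3}$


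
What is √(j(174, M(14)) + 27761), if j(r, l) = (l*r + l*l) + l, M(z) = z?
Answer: √30407 ≈ 174.38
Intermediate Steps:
j(r, l) = l + l² + l*r (j(r, l) = (l*r + l²) + l = (l² + l*r) + l = l + l² + l*r)
√(j(174, M(14)) + 27761) = √(14*(1 + 14 + 174) + 27761) = √(14*189 + 27761) = √(2646 + 27761) = √30407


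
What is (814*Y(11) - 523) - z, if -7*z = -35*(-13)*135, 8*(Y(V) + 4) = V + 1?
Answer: 6217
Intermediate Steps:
Y(V) = -31/8 + V/8 (Y(V) = -4 + (V + 1)/8 = -4 + (1 + V)/8 = -4 + (⅛ + V/8) = -31/8 + V/8)
z = -8775 (z = -(-35*(-13))*135/7 = -65*135 = -⅐*61425 = -8775)
(814*Y(11) - 523) - z = (814*(-31/8 + (⅛)*11) - 523) - 1*(-8775) = (814*(-31/8 + 11/8) - 523) + 8775 = (814*(-5/2) - 523) + 8775 = (-2035 - 523) + 8775 = -2558 + 8775 = 6217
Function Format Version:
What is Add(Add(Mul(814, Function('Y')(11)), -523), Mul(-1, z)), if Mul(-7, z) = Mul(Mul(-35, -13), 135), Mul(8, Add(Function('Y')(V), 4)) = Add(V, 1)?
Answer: 6217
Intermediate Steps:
Function('Y')(V) = Add(Rational(-31, 8), Mul(Rational(1, 8), V)) (Function('Y')(V) = Add(-4, Mul(Rational(1, 8), Add(V, 1))) = Add(-4, Mul(Rational(1, 8), Add(1, V))) = Add(-4, Add(Rational(1, 8), Mul(Rational(1, 8), V))) = Add(Rational(-31, 8), Mul(Rational(1, 8), V)))
z = -8775 (z = Mul(Rational(-1, 7), Mul(Mul(-35, -13), 135)) = Mul(Rational(-1, 7), Mul(455, 135)) = Mul(Rational(-1, 7), 61425) = -8775)
Add(Add(Mul(814, Function('Y')(11)), -523), Mul(-1, z)) = Add(Add(Mul(814, Add(Rational(-31, 8), Mul(Rational(1, 8), 11))), -523), Mul(-1, -8775)) = Add(Add(Mul(814, Add(Rational(-31, 8), Rational(11, 8))), -523), 8775) = Add(Add(Mul(814, Rational(-5, 2)), -523), 8775) = Add(Add(-2035, -523), 8775) = Add(-2558, 8775) = 6217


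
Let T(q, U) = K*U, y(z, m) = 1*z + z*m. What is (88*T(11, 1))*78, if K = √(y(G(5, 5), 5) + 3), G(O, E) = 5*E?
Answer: 20592*√17 ≈ 84903.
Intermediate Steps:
y(z, m) = z + m*z
K = 3*√17 (K = √((5*5)*(1 + 5) + 3) = √(25*6 + 3) = √(150 + 3) = √153 = 3*√17 ≈ 12.369)
T(q, U) = 3*U*√17 (T(q, U) = (3*√17)*U = 3*U*√17)
(88*T(11, 1))*78 = (88*(3*1*√17))*78 = (88*(3*√17))*78 = (264*√17)*78 = 20592*√17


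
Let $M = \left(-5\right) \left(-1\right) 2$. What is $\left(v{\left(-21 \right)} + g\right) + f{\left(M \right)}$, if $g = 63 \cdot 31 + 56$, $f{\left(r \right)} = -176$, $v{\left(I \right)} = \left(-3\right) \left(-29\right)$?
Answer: $1920$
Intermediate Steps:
$v{\left(I \right)} = 87$
$M = 10$ ($M = 5 \cdot 2 = 10$)
$g = 2009$ ($g = 1953 + 56 = 2009$)
$\left(v{\left(-21 \right)} + g\right) + f{\left(M \right)} = \left(87 + 2009\right) - 176 = 2096 - 176 = 1920$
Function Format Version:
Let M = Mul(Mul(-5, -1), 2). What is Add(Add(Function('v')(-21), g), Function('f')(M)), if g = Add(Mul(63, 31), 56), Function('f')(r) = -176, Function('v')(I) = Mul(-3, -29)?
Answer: 1920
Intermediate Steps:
Function('v')(I) = 87
M = 10 (M = Mul(5, 2) = 10)
g = 2009 (g = Add(1953, 56) = 2009)
Add(Add(Function('v')(-21), g), Function('f')(M)) = Add(Add(87, 2009), -176) = Add(2096, -176) = 1920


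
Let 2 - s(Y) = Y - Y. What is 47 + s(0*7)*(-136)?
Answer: -225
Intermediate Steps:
s(Y) = 2 (s(Y) = 2 - (Y - Y) = 2 - 1*0 = 2 + 0 = 2)
47 + s(0*7)*(-136) = 47 + 2*(-136) = 47 - 272 = -225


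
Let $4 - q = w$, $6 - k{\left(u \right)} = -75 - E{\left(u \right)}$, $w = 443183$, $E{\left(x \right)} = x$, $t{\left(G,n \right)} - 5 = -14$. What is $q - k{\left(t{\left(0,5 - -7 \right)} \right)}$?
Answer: $-443251$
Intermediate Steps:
$t{\left(G,n \right)} = -9$ ($t{\left(G,n \right)} = 5 - 14 = -9$)
$k{\left(u \right)} = 81 + u$ ($k{\left(u \right)} = 6 - \left(-75 - u\right) = 6 + \left(75 + u\right) = 81 + u$)
$q = -443179$ ($q = 4 - 443183 = -443179$)
$q - k{\left(t{\left(0,5 - -7 \right)} \right)} = -443179 - \left(81 - 9\right) = -443179 - 72 = -443251$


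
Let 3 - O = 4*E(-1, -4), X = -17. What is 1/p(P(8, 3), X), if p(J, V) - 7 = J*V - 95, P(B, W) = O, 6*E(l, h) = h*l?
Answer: -3/281 ≈ -0.010676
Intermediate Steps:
E(l, h) = h*l/6 (E(l, h) = (h*l)/6 = h*l/6)
O = ⅓ (O = 3 - 4*(⅙)*(-4)*(-1) = 3 - 4*2/3 = 3 - 1*8/3 = 3 - 8/3 = ⅓ ≈ 0.33333)
P(B, W) = ⅓
p(J, V) = -88 + J*V (p(J, V) = 7 + (J*V - 95) = 7 + (-95 + J*V) = -88 + J*V)
1/p(P(8, 3), X) = 1/(-88 + (⅓)*(-17)) = 1/(-88 - 17/3) = 1/(-281/3) = -3/281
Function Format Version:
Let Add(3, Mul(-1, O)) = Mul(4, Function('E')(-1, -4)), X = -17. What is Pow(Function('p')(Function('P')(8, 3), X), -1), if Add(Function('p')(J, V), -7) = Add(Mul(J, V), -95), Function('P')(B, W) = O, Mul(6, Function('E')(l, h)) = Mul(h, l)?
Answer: Rational(-3, 281) ≈ -0.010676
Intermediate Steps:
Function('E')(l, h) = Mul(Rational(1, 6), h, l) (Function('E')(l, h) = Mul(Rational(1, 6), Mul(h, l)) = Mul(Rational(1, 6), h, l))
O = Rational(1, 3) (O = Add(3, Mul(-1, Mul(4, Mul(Rational(1, 6), -4, -1)))) = Add(3, Mul(-1, Mul(4, Rational(2, 3)))) = Add(3, Mul(-1, Rational(8, 3))) = Add(3, Rational(-8, 3)) = Rational(1, 3) ≈ 0.33333)
Function('P')(B, W) = Rational(1, 3)
Function('p')(J, V) = Add(-88, Mul(J, V)) (Function('p')(J, V) = Add(7, Add(Mul(J, V), -95)) = Add(7, Add(-95, Mul(J, V))) = Add(-88, Mul(J, V)))
Pow(Function('p')(Function('P')(8, 3), X), -1) = Pow(Add(-88, Mul(Rational(1, 3), -17)), -1) = Pow(Add(-88, Rational(-17, 3)), -1) = Pow(Rational(-281, 3), -1) = Rational(-3, 281)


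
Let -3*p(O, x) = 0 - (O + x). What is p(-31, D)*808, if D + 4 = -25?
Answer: -16160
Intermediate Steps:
D = -29 (D = -4 - 25 = -29)
p(O, x) = O/3 + x/3 (p(O, x) = -(0 - (O + x))/3 = -(0 + (-O - x))/3 = -(-O - x)/3 = O/3 + x/3)
p(-31, D)*808 = ((⅓)*(-31) + (⅓)*(-29))*808 = (-31/3 - 29/3)*808 = -20*808 = -16160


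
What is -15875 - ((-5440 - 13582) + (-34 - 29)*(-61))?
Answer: -696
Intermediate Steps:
-15875 - ((-5440 - 13582) + (-34 - 29)*(-61)) = -15875 - (-19022 - 63*(-61)) = -15875 - (-19022 + 3843) = -15875 - 1*(-15179) = -15875 + 15179 = -696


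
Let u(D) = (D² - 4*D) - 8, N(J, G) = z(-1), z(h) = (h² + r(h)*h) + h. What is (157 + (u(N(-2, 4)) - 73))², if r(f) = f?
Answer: 5329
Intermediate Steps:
z(h) = h + 2*h² (z(h) = (h² + h*h) + h = (h² + h²) + h = 2*h² + h = h + 2*h²)
N(J, G) = 1 (N(J, G) = -(1 + 2*(-1)) = -(1 - 2) = -1*(-1) = 1)
u(D) = -8 + D² - 4*D
(157 + (u(N(-2, 4)) - 73))² = (157 + ((-8 + 1² - 4*1) - 73))² = (157 + ((-8 + 1 - 4) - 73))² = (157 + (-11 - 73))² = (157 - 84)² = 73² = 5329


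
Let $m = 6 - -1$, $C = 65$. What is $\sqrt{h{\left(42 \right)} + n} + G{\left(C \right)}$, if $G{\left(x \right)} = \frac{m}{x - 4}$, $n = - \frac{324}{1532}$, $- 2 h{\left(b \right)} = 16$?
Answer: $\frac{7}{61} + \frac{i \sqrt{1204535}}{383} \approx 0.11475 + 2.8656 i$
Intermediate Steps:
$h{\left(b \right)} = -8$ ($h{\left(b \right)} = \left(- \frac{1}{2}\right) 16 = -8$)
$n = - \frac{81}{383}$ ($n = \left(-324\right) \frac{1}{1532} = - \frac{81}{383} \approx -0.21149$)
$m = 7$ ($m = 6 + 1 = 7$)
$G{\left(x \right)} = \frac{7}{-4 + x}$ ($G{\left(x \right)} = \frac{1}{x - 4} \cdot 7 = \frac{1}{-4 + x} 7 = \frac{7}{-4 + x}$)
$\sqrt{h{\left(42 \right)} + n} + G{\left(C \right)} = \sqrt{-8 - \frac{81}{383}} + \frac{7}{-4 + 65} = \sqrt{- \frac{3145}{383}} + \frac{7}{61} = \frac{i \sqrt{1204535}}{383} + 7 \cdot \frac{1}{61} = \frac{i \sqrt{1204535}}{383} + \frac{7}{61} = \frac{7}{61} + \frac{i \sqrt{1204535}}{383}$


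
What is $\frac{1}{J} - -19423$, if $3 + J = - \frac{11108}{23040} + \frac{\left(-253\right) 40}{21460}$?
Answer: $\frac{474608828503}{24435721} \approx 19423.0$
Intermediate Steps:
$J = - \frac{24435721}{6180480}$ ($J = -3 - \left(\frac{2777}{5760} - \frac{\left(-253\right) 40}{21460}\right) = -3 - \frac{5894281}{6180480} = - \frac{24435721}{6180480} \approx -3.9537$)
$\frac{1}{J} - -19423 = \frac{1}{- \frac{24435721}{6180480}} - -19423 = - \frac{6180480}{24435721} + 19423 = \frac{474608828503}{24435721}$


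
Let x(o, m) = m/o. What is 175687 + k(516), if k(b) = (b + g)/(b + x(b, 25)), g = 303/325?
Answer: 15204272454823/86541325 ≈ 1.7569e+5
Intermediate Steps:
g = 303/325 (g = 303*(1/325) = 303/325 ≈ 0.93231)
k(b) = (303/325 + b)/(b + 25/b) (k(b) = (b + 303/325)/(b + 25/b) = (303/325 + b)/(b + 25/b))
175687 + k(516) = 175687 + (1/325)*516*(303 + 325*516)/(25 + 516**2) = 175687 + (1/325)*516*(303 + 167700)/(25 + 266256) = 175687 + (1/325)*516*168003/266281 = 175687 + (1/325)*516*(1/266281)*168003 = 175687 + 86689548/86541325 = 15204272454823/86541325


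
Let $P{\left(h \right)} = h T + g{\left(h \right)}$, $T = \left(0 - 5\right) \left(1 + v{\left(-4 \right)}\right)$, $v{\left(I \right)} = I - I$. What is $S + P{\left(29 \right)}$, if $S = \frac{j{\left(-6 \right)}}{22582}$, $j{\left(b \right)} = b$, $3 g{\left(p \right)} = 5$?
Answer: $- \frac{4855139}{33873} \approx -143.33$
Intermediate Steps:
$g{\left(p \right)} = \frac{5}{3}$ ($g{\left(p \right)} = \frac{1}{3} \cdot 5 = \frac{5}{3}$)
$v{\left(I \right)} = 0$
$T = -5$ ($T = \left(0 - 5\right) \left(1 + 0\right) = \left(-5\right) 1 = -5$)
$S = - \frac{3}{11291}$ ($S = - \frac{6}{22582} = \left(-6\right) \frac{1}{22582} = - \frac{3}{11291} \approx -0.0002657$)
$P{\left(h \right)} = \frac{5}{3} - 5 h$ ($P{\left(h \right)} = h \left(-5\right) + \frac{5}{3} = - 5 h + \frac{5}{3} = \frac{5}{3} - 5 h$)
$S + P{\left(29 \right)} = - \frac{3}{11291} + \left(\frac{5}{3} - 145\right) = - \frac{3}{11291} - \frac{430}{3} = - \frac{4855139}{33873}$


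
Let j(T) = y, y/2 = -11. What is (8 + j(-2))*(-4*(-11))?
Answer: -616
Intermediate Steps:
y = -22 (y = 2*(-11) = -22)
j(T) = -22
(8 + j(-2))*(-4*(-11)) = (8 - 22)*(-4*(-11)) = -14*44 = -616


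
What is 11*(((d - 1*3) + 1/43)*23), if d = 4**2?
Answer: 141680/43 ≈ 3294.9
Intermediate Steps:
d = 16
11*(((d - 1*3) + 1/43)*23) = 11*(((16 - 1*3) + 1/43)*23) = 11*(((16 - 3) + 1/43)*23) = 11*((13 + 1/43)*23) = 11*((560/43)*23) = 11*(12880/43) = 141680/43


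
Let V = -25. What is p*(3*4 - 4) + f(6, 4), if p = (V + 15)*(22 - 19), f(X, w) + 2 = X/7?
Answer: -1688/7 ≈ -241.14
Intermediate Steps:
f(X, w) = -2 + X/7
p = -30 (p = (-25 + 15)*(22 - 19) = -10*3 = -30)
p*(3*4 - 4) + f(6, 4) = -30*(3*4 - 4) + (-2 + (⅐)*6) = -30*(12 - 4) + (-2 + 6/7) = -30*8 - 8/7 = -240 - 8/7 = -1688/7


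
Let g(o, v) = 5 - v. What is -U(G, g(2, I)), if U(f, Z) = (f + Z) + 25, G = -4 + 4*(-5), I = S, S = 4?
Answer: -2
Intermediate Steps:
I = 4
G = -24 (G = -4 - 20 = -24)
U(f, Z) = 25 + Z + f (U(f, Z) = (Z + f) + 25 = 25 + Z + f)
-U(G, g(2, I)) = -(25 + (5 - 1*4) - 24) = -(25 + (5 - 4) - 24) = -(25 + 1 - 24) = -1*2 = -2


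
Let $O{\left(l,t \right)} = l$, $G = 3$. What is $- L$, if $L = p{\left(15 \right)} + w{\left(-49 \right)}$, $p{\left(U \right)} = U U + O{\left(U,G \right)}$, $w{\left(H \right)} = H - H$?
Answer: $-240$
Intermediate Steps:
$w{\left(H \right)} = 0$
$p{\left(U \right)} = U + U^{2}$ ($p{\left(U \right)} = U U + U = U^{2} + U = U + U^{2}$)
$L = 240$ ($L = 15 \left(1 + 15\right) + 0 = 15 \cdot 16 + 0 = 240 + 0 = 240$)
$- L = \left(-1\right) 240 = -240$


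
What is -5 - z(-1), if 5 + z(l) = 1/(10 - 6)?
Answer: -¼ ≈ -0.25000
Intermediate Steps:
z(l) = -19/4 (z(l) = -5 + 1/(10 - 6) = -5 + 1/4 = -5 + ¼ = -19/4)
-5 - z(-1) = -5 - 1*(-19/4) = -5 + 19/4 = -¼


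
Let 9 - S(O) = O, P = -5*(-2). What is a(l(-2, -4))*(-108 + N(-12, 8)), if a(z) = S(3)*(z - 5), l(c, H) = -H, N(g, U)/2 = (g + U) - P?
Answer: 816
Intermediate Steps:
P = 10
S(O) = 9 - O
N(g, U) = -20 + 2*U + 2*g (N(g, U) = 2*((g + U) - 1*10) = 2*((U + g) - 10) = 2*(-10 + U + g) = -20 + 2*U + 2*g)
a(z) = -30 + 6*z (a(z) = (9 - 1*3)*(z - 5) = (9 - 3)*(-5 + z) = 6*(-5 + z) = -30 + 6*z)
a(l(-2, -4))*(-108 + N(-12, 8)) = (-30 + 6*(-1*(-4)))*(-108 + (-20 + 2*8 + 2*(-12))) = (-30 + 6*4)*(-108 + (-20 + 16 - 24)) = (-30 + 24)*(-108 - 28) = -6*(-136) = 816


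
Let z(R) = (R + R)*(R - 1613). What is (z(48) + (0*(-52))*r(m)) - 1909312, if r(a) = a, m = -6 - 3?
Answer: -2059552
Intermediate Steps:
m = -9
z(R) = 2*R*(-1613 + R) (z(R) = (2*R)*(-1613 + R) = 2*R*(-1613 + R))
(z(48) + (0*(-52))*r(m)) - 1909312 = (2*48*(-1613 + 48) + (0*(-52))*(-9)) - 1909312 = (2*48*(-1565) + 0*(-9)) - 1909312 = (-150240 + 0) - 1909312 = -150240 - 1909312 = -2059552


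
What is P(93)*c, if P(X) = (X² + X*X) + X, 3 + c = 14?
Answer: 191301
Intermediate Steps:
c = 11 (c = -3 + 14 = 11)
P(X) = X + 2*X² (P(X) = (X² + X²) + X = 2*X² + X = X + 2*X²)
P(93)*c = (93*(1 + 2*93))*11 = (93*(1 + 186))*11 = (93*187)*11 = 17391*11 = 191301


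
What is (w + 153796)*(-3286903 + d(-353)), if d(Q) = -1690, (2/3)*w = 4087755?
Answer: -41340432334201/2 ≈ -2.0670e+13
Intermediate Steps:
w = 12263265/2 (w = (3/2)*4087755 = 12263265/2 ≈ 6.1316e+6)
(w + 153796)*(-3286903 + d(-353)) = (12263265/2 + 153796)*(-3286903 - 1690) = (12570857/2)*(-3288593) = -41340432334201/2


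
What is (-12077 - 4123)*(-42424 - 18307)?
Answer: 983842200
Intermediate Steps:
(-12077 - 4123)*(-42424 - 18307) = -16200*(-60731) = 983842200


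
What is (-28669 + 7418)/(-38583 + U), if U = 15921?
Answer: 21251/22662 ≈ 0.93774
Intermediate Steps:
(-28669 + 7418)/(-38583 + U) = (-28669 + 7418)/(-38583 + 15921) = -21251/(-22662) = -21251*(-1/22662) = 21251/22662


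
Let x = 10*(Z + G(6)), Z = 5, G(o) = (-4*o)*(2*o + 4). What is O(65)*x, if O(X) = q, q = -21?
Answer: 79590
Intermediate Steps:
G(o) = -4*o*(4 + 2*o) (G(o) = (-4*o)*(4 + 2*o) = -4*o*(4 + 2*o))
O(X) = -21
x = -3790 (x = 10*(5 - 8*6*(2 + 6)) = 10*(5 - 8*6*8) = 10*(5 - 384) = 10*(-379) = -3790)
O(65)*x = -21*(-3790) = 79590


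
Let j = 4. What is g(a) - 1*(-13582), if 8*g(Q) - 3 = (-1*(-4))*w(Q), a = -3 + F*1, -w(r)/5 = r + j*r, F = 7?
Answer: 108259/8 ≈ 13532.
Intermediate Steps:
w(r) = -25*r (w(r) = -5*(r + 4*r) = -25*r)
a = 4 (a = -3 + 7*1 = -3 + 7 = 4)
g(Q) = 3/8 - 25*Q/2 (g(Q) = 3/8 + ((-1*(-4))*(-25*Q))/8 = 3/8 + (4*(-25*Q))/8 = 3/8 + (-100*Q)/8 = 3/8 - 25*Q/2)
g(a) - 1*(-13582) = (3/8 - 25/2*4) - 1*(-13582) = (3/8 - 50) + 13582 = -397/8 + 13582 = 108259/8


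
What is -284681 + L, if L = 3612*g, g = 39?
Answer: -143813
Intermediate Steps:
L = 140868 (L = 3612*39 = 140868)
-284681 + L = -284681 + 140868 = -143813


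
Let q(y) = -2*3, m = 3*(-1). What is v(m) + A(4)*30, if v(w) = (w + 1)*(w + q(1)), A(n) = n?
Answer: 138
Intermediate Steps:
m = -3
q(y) = -6
v(w) = (1 + w)*(-6 + w) (v(w) = (w + 1)*(w - 6) = (1 + w)*(-6 + w))
v(m) + A(4)*30 = (-6 + (-3)² - 5*(-3)) + 4*30 = (-6 + 9 + 15) + 120 = 18 + 120 = 138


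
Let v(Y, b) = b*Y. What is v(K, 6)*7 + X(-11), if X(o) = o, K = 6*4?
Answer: 997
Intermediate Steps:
K = 24
v(Y, b) = Y*b
v(K, 6)*7 + X(-11) = (24*6)*7 - 11 = 144*7 - 11 = 1008 - 11 = 997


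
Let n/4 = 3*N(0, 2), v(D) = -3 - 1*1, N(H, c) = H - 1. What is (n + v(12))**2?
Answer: 256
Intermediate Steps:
N(H, c) = -1 + H
v(D) = -4 (v(D) = -3 - 1 = -4)
n = -12 (n = 4*(3*(-1 + 0)) = 4*(3*(-1)) = 4*(-3) = -12)
(n + v(12))**2 = (-12 - 4)**2 = (-16)**2 = 256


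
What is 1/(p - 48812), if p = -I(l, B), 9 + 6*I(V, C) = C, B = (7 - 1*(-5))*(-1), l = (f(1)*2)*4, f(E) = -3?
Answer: -2/97617 ≈ -2.0488e-5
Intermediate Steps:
l = -24 (l = -3*2*4 = -6*4 = -24)
B = -12 (B = (7 + 5)*(-1) = 12*(-1) = -12)
I(V, C) = -3/2 + C/6
p = 7/2 (p = -(-3/2 + (1/6)*(-12)) = -(-3/2 - 2) = -1*(-7/2) = 7/2 ≈ 3.5000)
1/(p - 48812) = 1/(7/2 - 48812) = 1/(-97617/2) = -2/97617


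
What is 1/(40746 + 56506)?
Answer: 1/97252 ≈ 1.0283e-5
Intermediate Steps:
1/(40746 + 56506) = 1/97252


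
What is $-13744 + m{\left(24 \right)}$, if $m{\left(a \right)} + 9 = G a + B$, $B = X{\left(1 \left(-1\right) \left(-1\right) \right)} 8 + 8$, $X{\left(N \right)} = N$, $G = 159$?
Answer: $-9921$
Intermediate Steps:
$B = 16$ ($B = 1 \left(-1\right) \left(-1\right) 8 + 8 = \left(-1\right) \left(-1\right) 8 + 8 = 1 \cdot 8 + 8 = 8 + 8 = 16$)
$m{\left(a \right)} = 7 + 159 a$ ($m{\left(a \right)} = -9 + \left(159 a + 16\right) = -9 + \left(16 + 159 a\right) = 7 + 159 a$)
$-13744 + m{\left(24 \right)} = -13744 + \left(7 + 159 \cdot 24\right) = -13744 + \left(7 + 3816\right) = -13744 + 3823 = -9921$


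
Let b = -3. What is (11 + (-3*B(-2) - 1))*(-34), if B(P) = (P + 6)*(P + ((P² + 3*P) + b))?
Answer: -3196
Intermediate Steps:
B(P) = (6 + P)*(-3 + P² + 4*P) (B(P) = (P + 6)*(P + ((P² + 3*P) - 3)) = (6 + P)*(P + (-3 + P² + 3*P)) = (6 + P)*(-3 + P² + 4*P))
(11 + (-3*B(-2) - 1))*(-34) = (11 + (-3*(-18 + (-2)³ + 10*(-2)² + 21*(-2)) - 1))*(-34) = (11 + (-3*(-18 - 8 + 10*4 - 42) - 1))*(-34) = (11 + (-3*(-18 - 8 + 40 - 42) - 1))*(-34) = (11 + (-3*(-28) - 1))*(-34) = (11 + (84 - 1))*(-34) = (11 + 83)*(-34) = 94*(-34) = -3196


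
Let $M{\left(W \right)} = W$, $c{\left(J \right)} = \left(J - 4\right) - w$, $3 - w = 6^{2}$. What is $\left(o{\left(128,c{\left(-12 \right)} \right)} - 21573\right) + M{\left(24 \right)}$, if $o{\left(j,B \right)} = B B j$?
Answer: $15443$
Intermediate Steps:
$w = -33$ ($w = 3 - 6^{2} = 3 - 36 = -33$)
$c{\left(J \right)} = 29 + J$ ($c{\left(J \right)} = \left(J - 4\right) - -33 = \left(-4 + J\right) + 33 = 29 + J$)
$o{\left(j,B \right)} = j B^{2}$ ($o{\left(j,B \right)} = B^{2} j = j B^{2}$)
$\left(o{\left(128,c{\left(-12 \right)} \right)} - 21573\right) + M{\left(24 \right)} = \left(128 \left(29 - 12\right)^{2} - 21573\right) + 24 = \left(128 \cdot 17^{2} - 21573\right) + 24 = \left(128 \cdot 289 - 21573\right) + 24 = \left(36992 - 21573\right) + 24 = 15419 + 24 = 15443$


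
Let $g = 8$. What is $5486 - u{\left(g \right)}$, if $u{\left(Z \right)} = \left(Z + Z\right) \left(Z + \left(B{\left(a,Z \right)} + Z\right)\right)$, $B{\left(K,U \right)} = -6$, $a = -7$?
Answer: $5326$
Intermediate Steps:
$u{\left(Z \right)} = 2 Z \left(-6 + 2 Z\right)$ ($u{\left(Z \right)} = \left(Z + Z\right) \left(Z + \left(-6 + Z\right)\right) = 2 Z \left(-6 + 2 Z\right)$)
$5486 - u{\left(g \right)} = 5486 - 4 \cdot 8 \left(-3 + 8\right) = 5486 - 4 \cdot 8 \cdot 5 = 5486 - 160 = 5326$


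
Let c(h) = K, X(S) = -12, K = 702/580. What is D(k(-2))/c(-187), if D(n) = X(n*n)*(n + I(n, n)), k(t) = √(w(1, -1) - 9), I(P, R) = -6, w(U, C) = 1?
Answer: 2320/39 - 2320*I*√2/117 ≈ 59.487 - 28.043*I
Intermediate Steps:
K = 351/290 (K = 702*(1/580) = 351/290 ≈ 1.2103)
c(h) = 351/290
k(t) = 2*I*√2 (k(t) = √(1 - 9) = √(-8) = 2*I*√2)
D(n) = 72 - 12*n (D(n) = -12*(n - 6) = -12*(-6 + n) = 72 - 12*n)
D(k(-2))/c(-187) = (72 - 24*I*√2)/(351/290) = (72 - 24*I*√2)*(290/351) = 2320/39 - 2320*I*√2/117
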